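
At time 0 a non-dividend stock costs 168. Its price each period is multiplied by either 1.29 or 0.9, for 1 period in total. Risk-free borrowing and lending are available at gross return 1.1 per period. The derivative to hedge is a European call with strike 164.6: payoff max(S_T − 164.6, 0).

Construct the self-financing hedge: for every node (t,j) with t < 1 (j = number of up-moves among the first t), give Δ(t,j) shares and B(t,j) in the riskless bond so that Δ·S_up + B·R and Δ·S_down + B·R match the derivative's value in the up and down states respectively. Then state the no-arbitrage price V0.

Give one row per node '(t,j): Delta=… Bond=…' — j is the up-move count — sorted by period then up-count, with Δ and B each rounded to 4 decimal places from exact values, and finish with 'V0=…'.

(0,0): Delta=0.7955 Bond=-109.3427
V0=24.2984

Under the risk-neutral measure, an up-move has probability p* = (R−d)/(u−d) = 0.5128 and values discount at R = 1.1.
Payoff layer (t=1): V(1,0)=0.0000, V(1,1)=52.1200
  t=0,j=0: stock 168.0000 → up 216.7200 (V=52.1200), down 151.2000 (V=0.0000). Price 24.2984; hedge Δ=0.7955, bond B=-109.3427.
Each (Δ,B) replicates both successor values, so the strategy is self-financing and V0 is arbitrage-free.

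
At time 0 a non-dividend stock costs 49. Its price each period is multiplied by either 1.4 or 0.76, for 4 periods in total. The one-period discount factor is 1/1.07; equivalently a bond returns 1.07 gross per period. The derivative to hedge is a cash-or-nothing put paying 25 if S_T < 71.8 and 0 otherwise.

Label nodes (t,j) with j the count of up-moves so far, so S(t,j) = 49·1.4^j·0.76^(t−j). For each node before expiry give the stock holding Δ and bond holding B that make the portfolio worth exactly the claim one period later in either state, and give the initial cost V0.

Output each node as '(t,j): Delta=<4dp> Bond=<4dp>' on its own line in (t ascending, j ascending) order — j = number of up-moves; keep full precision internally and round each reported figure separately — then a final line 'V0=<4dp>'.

(0,0): Delta=-0.2362 Bond=25.1246
(1,0): Delta=-0.2150 Bond=26.0932
(1,1): Delta=-0.2484 Bond=27.7246
(2,0): Delta=0.0000 Bond=21.8360
(2,1): Delta=-0.3392 Bond=34.3959
(2,2): Delta=-0.1960 Bond=24.6294
(3,0): Delta=0.0000 Bond=23.3645
(3,1): Delta=0.0000 Bond=23.3645
(3,2): Delta=-0.5352 Bond=51.1098
(3,3): Delta=0.0000 Bond=0.0000
V0=13.5521

Risk-neutral probability p* = (R−d)/(u−d) = (1.07−0.76)/(1.4−0.76) = 0.4844.
Payoff layer (t=4): V(4,0)=25.0000, V(4,1)=25.0000, V(4,2)=25.0000, V(4,3)=0.0000, V(4,4)=0.0000
  t=3,j=0: stock 21.5098 → up 30.1138 (V=25.0000), down 16.3475 (V=25.0000). Price 23.3645; hedge Δ=0.0000, bond B=23.3645.
  t=3,j=1: stock 39.6234 → up 55.4727 (V=25.0000), down 30.1138 (V=25.0000). Price 23.3645; hedge Δ=0.0000, bond B=23.3645.
  t=3,j=2: stock 72.9904 → up 102.1866 (V=0.0000), down 55.4727 (V=25.0000). Price 12.0473; hedge Δ=-0.5352, bond B=51.1098.
  t=3,j=3: stock 134.4560 → up 188.2384 (V=0.0000), down 102.1866 (V=0.0000). Price 0.0000; hedge Δ=0.0000, bond B=0.0000.
  t=2,j=0: stock 28.3024 → up 39.6234 (V=23.3645), down 21.5098 (V=23.3645). Price 21.8360; hedge Δ=0.0000, bond B=21.8360.
  t=2,j=1: stock 52.1360 → up 72.9904 (V=12.0473), down 39.6234 (V=23.3645). Price 16.7128; hedge Δ=-0.3392, bond B=34.3959.
  t=2,j=2: stock 96.0400 → up 134.4560 (V=0.0000), down 72.9904 (V=12.0473). Price 5.8055; hedge Δ=-0.1960, bond B=24.6294.
  t=1,j=0: stock 37.2400 → up 52.1360 (V=16.7128), down 28.3024 (V=21.8360). Price 18.0883; hedge Δ=-0.2150, bond B=26.0932.
  t=1,j=1: stock 68.6000 → up 96.0400 (V=5.8055), down 52.1360 (V=16.7128). Price 10.6819; hedge Δ=-0.2484, bond B=27.7246.
  t=0,j=0: stock 49.0000 → up 68.6000 (V=10.6819), down 37.2400 (V=18.0883). Price 13.5521; hedge Δ=-0.2362, bond B=25.1246.
Check: Δ(0,0)·S0 + B(0,0) = 13.5521 = V0.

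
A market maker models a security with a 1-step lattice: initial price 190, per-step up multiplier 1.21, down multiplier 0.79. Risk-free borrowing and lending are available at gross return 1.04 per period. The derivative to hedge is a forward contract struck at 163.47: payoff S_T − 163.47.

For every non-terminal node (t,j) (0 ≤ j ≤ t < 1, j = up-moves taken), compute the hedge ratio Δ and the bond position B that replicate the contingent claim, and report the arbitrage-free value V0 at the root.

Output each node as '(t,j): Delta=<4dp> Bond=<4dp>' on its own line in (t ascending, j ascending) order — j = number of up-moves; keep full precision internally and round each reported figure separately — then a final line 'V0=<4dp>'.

The replicating-portfolio and risk-neutral prices coincide; use p* = (1.04−0.79)/(1.21−0.79) = 0.5952 for the latter.
Terminal values V(1,·): V(1,0)=-13.3700, V(1,1)=66.4300
Node (0,0) S=190.0000: V=(p*·66.4300+(1−p*)·-13.3700)/1.04=32.8173; Δ=(66.4300−-13.3700)/(229.9000−150.1000)=1.0000; B=V−Δ·S=-157.1827
Each (Δ,B) replicates both successor values, so the strategy is self-financing and V0 is arbitrage-free.

(0,0): Delta=1.0000 Bond=-157.1827
V0=32.8173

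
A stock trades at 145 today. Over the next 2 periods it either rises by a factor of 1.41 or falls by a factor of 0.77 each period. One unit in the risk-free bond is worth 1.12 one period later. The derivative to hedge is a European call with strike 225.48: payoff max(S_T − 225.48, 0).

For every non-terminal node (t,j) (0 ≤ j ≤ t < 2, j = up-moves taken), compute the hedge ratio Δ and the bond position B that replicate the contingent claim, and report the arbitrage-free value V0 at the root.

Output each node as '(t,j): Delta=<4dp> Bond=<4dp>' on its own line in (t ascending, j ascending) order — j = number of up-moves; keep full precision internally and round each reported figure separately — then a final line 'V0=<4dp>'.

(0,0): Delta=0.3304 Bond=-32.9370
(1,0): Delta=0.0000 Bond=0.0000
(1,1): Delta=0.4799 Bond=-67.4550
V0=14.9714

No-arbitrage ⇒ martingale measure with p* = (R−d)/(u−d) = 0.5469.
At expiry t=2: V(2,0)=0.0000, V(2,1)=0.0000, V(2,2)=62.7945
(1,0): S=111.6500. Δ = (V_up−V_dn)/(S_up−S_dn) = (0.0000−0.0000)/(157.4265−85.9705) = 0.0000. V = [p*·0.0000 + (1−p*)·0.0000]/1.12 = 0.0000. B = V − Δ·S = 0.0000.
(1,1): S=204.4500. Δ = (V_up−V_dn)/(S_up−S_dn) = (62.7945−0.0000)/(288.2745−157.4265) = 0.4799. V = [p*·62.7945 + (1−p*)·0.0000]/1.12 = 30.6614. B = V − Δ·S = -67.4550.
(0,0): S=145.0000. Δ = (V_up−V_dn)/(S_up−S_dn) = (30.6614−0.0000)/(204.4500−111.6500) = 0.3304. V = [p*·30.6614 + (1−p*)·0.0000]/1.12 = 14.9714. B = V − Δ·S = -32.9370.
Self-financing check: at every node Δ·S+B equals the discounted successor values.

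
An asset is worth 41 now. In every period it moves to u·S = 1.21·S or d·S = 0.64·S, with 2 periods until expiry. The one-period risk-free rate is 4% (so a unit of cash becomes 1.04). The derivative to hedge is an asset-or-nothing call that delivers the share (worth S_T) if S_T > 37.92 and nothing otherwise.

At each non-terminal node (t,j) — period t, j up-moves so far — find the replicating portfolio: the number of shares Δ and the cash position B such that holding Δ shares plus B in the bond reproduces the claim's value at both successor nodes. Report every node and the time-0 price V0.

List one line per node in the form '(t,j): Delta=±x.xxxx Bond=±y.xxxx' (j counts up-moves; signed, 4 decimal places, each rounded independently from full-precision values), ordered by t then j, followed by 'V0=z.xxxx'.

Since d<R<u, set p* = (R−d)/(u−d) = 0.7018; price each node as the discounted p*-expectation of its children.
Payoff layer (t=2): V(2,0)=0.0000, V(2,1)=0.0000, V(2,2)=60.0281
  t=1,j=0: stock 26.2400 → up 31.7504 (V=0.0000), down 16.7936 (V=0.0000). Price 0.0000; hedge Δ=0.0000, bond B=0.0000.
  t=1,j=1: stock 49.6100 → up 60.0281 (V=60.0281), down 31.7504 (V=0.0000). Price 40.5048; hedge Δ=2.1228, bond B=-64.8077.
  t=0,j=0: stock 41.0000 → up 49.6100 (V=40.5048), down 26.2400 (V=0.0000). Price 27.3312; hedge Δ=1.7332, bond B=-43.7299.
Check: Δ(0,0)·S0 + B(0,0) = 27.3312 = V0.

(0,0): Delta=1.7332 Bond=-43.7299
(1,0): Delta=0.0000 Bond=0.0000
(1,1): Delta=2.1228 Bond=-64.8077
V0=27.3312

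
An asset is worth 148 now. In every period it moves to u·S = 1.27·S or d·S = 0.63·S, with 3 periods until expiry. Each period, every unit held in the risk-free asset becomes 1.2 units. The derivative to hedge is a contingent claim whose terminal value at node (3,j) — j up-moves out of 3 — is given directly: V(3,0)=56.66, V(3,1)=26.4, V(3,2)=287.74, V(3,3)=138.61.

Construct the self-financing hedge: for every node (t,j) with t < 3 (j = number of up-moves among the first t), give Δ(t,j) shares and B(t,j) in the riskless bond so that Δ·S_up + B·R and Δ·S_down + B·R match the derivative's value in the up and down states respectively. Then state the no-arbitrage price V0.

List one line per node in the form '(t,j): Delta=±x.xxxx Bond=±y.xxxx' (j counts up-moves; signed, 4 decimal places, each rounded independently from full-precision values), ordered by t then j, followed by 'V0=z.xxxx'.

(0,0): Delta=-0.4966 Bond=174.0395
(1,0): Delta=3.2042 Bond=-136.2163
(1,1): Delta=-0.7221 Bond=251.2237
(2,0): Delta=-0.8049 Bond=72.0393
(2,1): Delta=3.4484 Bond=-192.3805
(2,2): Delta=-0.9761 Bond=362.1165
V0=100.5386

Since d<R<u, set p* = (R−d)/(u−d) = 0.8906; price each node as the discounted p*-expectation of its children.
Payoff layer (t=3): V(3,0)=56.6600, V(3,1)=26.4000, V(3,2)=287.7400, V(3,3)=138.6100
(2,0): S=58.7412. Δ = (V_up−V_dn)/(S_up−S_dn) = (26.4000−56.6600)/(74.6013−37.0070) = -0.8049. V = [p*·26.4000 + (1−p*)·56.6600]/1.2 = 24.7581. B = V − Δ·S = 72.0393.
(2,1): S=118.4148. Δ = (V_up−V_dn)/(S_up−S_dn) = (287.7400−26.4000)/(150.3868−74.6013) = 3.4484. V = [p*·287.7400 + (1−p*)·26.4000]/1.2 = 215.9633. B = V − Δ·S = -192.3805.
(2,2): S=238.7092. Δ = (V_up−V_dn)/(S_up−S_dn) = (138.6100−287.7400)/(303.1607−150.3868) = -0.9761. V = [p*·138.6100 + (1−p*)·287.7400]/1.2 = 129.1009. B = V − Δ·S = 362.1165.
(1,0): S=93.2400. Δ = (V_up−V_dn)/(S_up−S_dn) = (215.9633−24.7581)/(118.4148−58.7412) = 3.2042. V = [p*·215.9633 + (1−p*)·24.7581]/1.2 = 162.5418. B = V − Δ·S = -136.2163.
(1,1): S=187.9600. Δ = (V_up−V_dn)/(S_up−S_dn) = (129.1009−215.9633)/(238.7092−118.4148) = -0.7221. V = [p*·129.1009 + (1−p*)·215.9633]/1.2 = 115.5012. B = V − Δ·S = 251.2237.
(0,0): S=148.0000. Δ = (V_up−V_dn)/(S_up−S_dn) = (115.5012−162.5418)/(187.9600−93.2400) = -0.4966. V = [p*·115.5012 + (1−p*)·162.5418]/1.2 = 100.5386. B = V − Δ·S = 174.0395.
Root portfolio cost Δ·148+B reproduces V0=100.5386.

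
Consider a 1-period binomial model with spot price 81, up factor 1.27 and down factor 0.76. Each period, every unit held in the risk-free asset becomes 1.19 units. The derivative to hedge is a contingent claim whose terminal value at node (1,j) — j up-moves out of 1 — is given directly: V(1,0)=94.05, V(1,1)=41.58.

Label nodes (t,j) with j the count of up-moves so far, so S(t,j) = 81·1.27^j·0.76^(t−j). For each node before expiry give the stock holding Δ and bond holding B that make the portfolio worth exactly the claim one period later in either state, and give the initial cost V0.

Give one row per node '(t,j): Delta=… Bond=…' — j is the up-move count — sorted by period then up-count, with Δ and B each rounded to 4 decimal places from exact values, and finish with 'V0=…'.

Risk-neutral probability p* = (R−d)/(u−d) = (1.19−0.76)/(1.27−0.76) = 0.8431.
Payoff layer (t=1): V(1,0)=94.0500, V(1,1)=41.5800
  t=0,j=0: stock 81.0000 → up 102.8700 (V=41.5800), down 61.5600 (V=94.0500). Price 41.8576; hedge Δ=-1.2702, bond B=144.7400.
Self-financing check: at every node Δ·S+B equals the discounted successor values.

(0,0): Delta=-1.2702 Bond=144.7400
V0=41.8576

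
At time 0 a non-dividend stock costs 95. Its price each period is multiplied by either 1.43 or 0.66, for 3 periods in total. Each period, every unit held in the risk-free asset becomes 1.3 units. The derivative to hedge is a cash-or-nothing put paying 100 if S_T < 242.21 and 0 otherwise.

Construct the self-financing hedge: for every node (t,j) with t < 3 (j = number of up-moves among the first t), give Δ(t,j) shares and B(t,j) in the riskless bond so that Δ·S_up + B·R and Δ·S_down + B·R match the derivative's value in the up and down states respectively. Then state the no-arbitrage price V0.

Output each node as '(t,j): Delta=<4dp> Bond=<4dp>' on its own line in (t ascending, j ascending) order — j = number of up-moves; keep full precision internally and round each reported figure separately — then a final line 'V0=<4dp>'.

The replicating-portfolio and risk-neutral prices coincide; use p* = (1.3−0.66)/(1.43−0.66) = 0.8312 for the latter.
Terminal payoffs: V(3,0)=100.0000, V(3,1)=100.0000, V(3,2)=100.0000, V(3,3)=0.0000
  t=2,j=0: stock 41.3820 → up 59.1763 (V=100.0000), down 27.3121 (V=100.0000). Price 76.9231; hedge Δ=0.0000, bond B=76.9231.
  t=2,j=1: stock 89.6610 → up 128.2152 (V=100.0000), down 59.1763 (V=100.0000). Price 76.9231; hedge Δ=0.0000, bond B=76.9231.
  t=2,j=2: stock 194.2655 → up 277.7997 (V=0.0000), down 128.2152 (V=100.0000). Price 12.9870; hedge Δ=-0.6685, bond B=142.8571.
  t=1,j=0: stock 62.7000 → up 89.6610 (V=76.9231), down 41.3820 (V=76.9231). Price 59.1716; hedge Δ=0.0000, bond B=59.1716.
  t=1,j=1: stock 135.8500 → up 194.2655 (V=12.9870), down 89.6610 (V=76.9231). Price 18.2934; hedge Δ=-0.6112, bond B=101.3272.
  t=0,j=0: stock 95.0000 → up 135.8500 (V=18.2934), down 62.7000 (V=59.1716). Price 19.3807; hedge Δ=-0.5588, bond B=72.4693.
Self-financing check: at every node Δ·S+B equals the discounted successor values.

(0,0): Delta=-0.5588 Bond=72.4693
(1,0): Delta=0.0000 Bond=59.1716
(1,1): Delta=-0.6112 Bond=101.3272
(2,0): Delta=0.0000 Bond=76.9231
(2,1): Delta=0.0000 Bond=76.9231
(2,2): Delta=-0.6685 Bond=142.8571
V0=19.3807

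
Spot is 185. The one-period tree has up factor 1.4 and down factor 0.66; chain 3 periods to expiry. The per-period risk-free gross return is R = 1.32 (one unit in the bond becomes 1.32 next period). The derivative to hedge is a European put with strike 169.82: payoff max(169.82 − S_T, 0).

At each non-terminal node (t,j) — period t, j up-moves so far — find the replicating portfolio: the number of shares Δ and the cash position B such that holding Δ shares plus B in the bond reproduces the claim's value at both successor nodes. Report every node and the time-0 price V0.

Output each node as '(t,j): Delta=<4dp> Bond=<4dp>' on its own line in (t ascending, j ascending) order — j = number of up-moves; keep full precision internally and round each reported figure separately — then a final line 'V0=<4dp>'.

(0,0): Delta=-0.0490 Bond=9.9046
(1,0): Delta=-0.4803 Bond=65.7357
(1,1): Delta=-0.0244 Bond=6.6908
(2,0): Delta=-1.0000 Bond=128.6515
(2,1): Delta=-0.4506 Bond=81.6948
(2,2): Delta=0.0000 Bond=0.0000
V0=0.8391

Since d<R<u, set p* = (R−d)/(u−d) = 0.8919; price each node as the discounted p*-expectation of its children.
Terminal values V(3,·): V(3,0)=116.6332, V(3,1)=56.9996, V(3,2)=0.0000, V(3,3)=0.0000
(2,0): S=80.5860. Δ = (V_up−V_dn)/(S_up−S_dn) = (56.9996−116.6332)/(112.8204−53.1868) = -1.0000. V = [p*·56.9996 + (1−p*)·116.6332]/1.32 = 48.0655. B = V − Δ·S = 128.6515.
(2,1): S=170.9400. Δ = (V_up−V_dn)/(S_up−S_dn) = (0.0000−56.9996)/(239.3160−112.8204) = -0.4506. V = [p*·0.0000 + (1−p*)·56.9996]/1.32 = 4.6683. B = V − Δ·S = 81.6948.
(2,2): S=362.6000. Δ = (V_up−V_dn)/(S_up−S_dn) = (0.0000−0.0000)/(507.6400−239.3160) = 0.0000. V = [p*·0.0000 + (1−p*)·0.0000]/1.32 = 0.0000. B = V − Δ·S = 0.0000.
(1,0): S=122.1000. Δ = (V_up−V_dn)/(S_up−S_dn) = (4.6683−48.0655)/(170.9400−80.5860) = -0.4803. V = [p*·4.6683 + (1−p*)·48.0655]/1.32 = 7.0908. B = V − Δ·S = 65.7357.
(1,1): S=259.0000. Δ = (V_up−V_dn)/(S_up−S_dn) = (0.0000−4.6683)/(362.6000−170.9400) = -0.0244. V = [p*·0.0000 + (1−p*)·4.6683]/1.32 = 0.3823. B = V − Δ·S = 6.6908.
(0,0): S=185.0000. Δ = (V_up−V_dn)/(S_up−S_dn) = (0.3823−7.0908)/(259.0000−122.1000) = -0.0490. V = [p*·0.3823 + (1−p*)·7.0908]/1.32 = 0.8391. B = V − Δ·S = 9.9046.
Root portfolio cost Δ·185+B reproduces V0=0.8391.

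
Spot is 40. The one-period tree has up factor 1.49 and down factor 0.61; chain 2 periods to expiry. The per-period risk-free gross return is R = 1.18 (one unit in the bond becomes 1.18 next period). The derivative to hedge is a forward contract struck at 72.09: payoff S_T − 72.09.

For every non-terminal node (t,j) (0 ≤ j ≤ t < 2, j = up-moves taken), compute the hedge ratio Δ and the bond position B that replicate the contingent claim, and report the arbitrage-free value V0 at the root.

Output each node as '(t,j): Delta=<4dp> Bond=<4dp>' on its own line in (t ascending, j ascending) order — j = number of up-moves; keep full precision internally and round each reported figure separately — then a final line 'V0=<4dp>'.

Risk-neutral probability p* = (R−d)/(u−d) = (1.18−0.61)/(1.49−0.61) = 0.6477.
At expiry t=2: V(2,0)=-57.2060, V(2,1)=-35.7340, V(2,2)=16.7140
  t=1,j=0: stock 24.4000 → up 36.3560 (V=-35.7340), down 14.8840 (V=-57.2060). Price -36.6932; hedge Δ=1.0000, bond B=-61.0932.
  t=1,j=1: stock 59.6000 → up 88.8040 (V=16.7140), down 36.3560 (V=-35.7340). Price -1.4932; hedge Δ=1.0000, bond B=-61.0932.
  t=0,j=0: stock 40.0000 → up 59.6000 (V=-1.4932), down 24.4000 (V=-36.6932). Price -11.7739; hedge Δ=1.0000, bond B=-51.7739.
Check: Δ(0,0)·S0 + B(0,0) = -11.7739 = V0.

(0,0): Delta=1.0000 Bond=-51.7739
(1,0): Delta=1.0000 Bond=-61.0932
(1,1): Delta=1.0000 Bond=-61.0932
V0=-11.7739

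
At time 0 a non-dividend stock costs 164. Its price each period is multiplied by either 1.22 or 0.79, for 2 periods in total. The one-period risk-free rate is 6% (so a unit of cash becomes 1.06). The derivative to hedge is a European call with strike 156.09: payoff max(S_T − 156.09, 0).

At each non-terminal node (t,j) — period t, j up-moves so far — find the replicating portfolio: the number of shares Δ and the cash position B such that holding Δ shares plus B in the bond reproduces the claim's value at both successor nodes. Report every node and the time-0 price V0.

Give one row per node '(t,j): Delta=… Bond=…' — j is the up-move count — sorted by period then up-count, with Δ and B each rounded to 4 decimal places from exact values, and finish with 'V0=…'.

The replicating-portfolio and risk-neutral prices coincide; use p* = (1.06−0.79)/(1.22−0.79) = 0.6279 for the latter.
At expiry t=2: V(2,0)=0.0000, V(2,1)=1.9732, V(2,2)=88.0076
(1,0): S=129.5600. Δ = (V_up−V_dn)/(S_up−S_dn) = (1.9732−0.0000)/(158.0632−102.3524) = 0.0354. V = [p*·1.9732 + (1−p*)·0.0000]/1.06 = 1.1689. B = V − Δ·S = -3.4200.
(1,1): S=200.0800. Δ = (V_up−V_dn)/(S_up−S_dn) = (88.0076−1.9732)/(244.0976−158.0632) = 1.0000. V = [p*·88.0076 + (1−p*)·1.9732]/1.06 = 52.8253. B = V − Δ·S = -147.2547.
(0,0): S=164.0000. Δ = (V_up−V_dn)/(S_up−S_dn) = (52.8253−1.1689)/(200.0800−129.5600) = 0.7325. V = [p*·52.8253 + (1−p*)·1.1689]/1.06 = 31.7022. B = V − Δ·S = -88.4291.
The time-0 hedge costs 31.7022, which is the no-arbitrage price.

(0,0): Delta=0.7325 Bond=-88.4291
(1,0): Delta=0.0354 Bond=-3.4200
(1,1): Delta=1.0000 Bond=-147.2547
V0=31.7022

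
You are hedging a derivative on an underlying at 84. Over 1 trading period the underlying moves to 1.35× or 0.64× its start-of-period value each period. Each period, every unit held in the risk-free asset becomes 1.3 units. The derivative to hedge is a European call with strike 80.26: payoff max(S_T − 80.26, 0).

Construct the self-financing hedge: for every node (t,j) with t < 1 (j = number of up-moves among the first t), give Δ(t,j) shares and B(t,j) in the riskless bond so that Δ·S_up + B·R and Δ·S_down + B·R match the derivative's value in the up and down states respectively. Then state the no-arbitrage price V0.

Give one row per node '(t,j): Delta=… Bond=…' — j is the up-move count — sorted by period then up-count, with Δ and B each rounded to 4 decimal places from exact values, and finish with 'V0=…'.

No-arbitrage ⇒ martingale measure with p* = (R−d)/(u−d) = 0.9296.
At expiry t=1: V(1,0)=0.0000, V(1,1)=33.1400
Node (0,0) S=84.0000: V=(p*·33.1400+(1−p*)·0.0000)/1.3=23.6971; Δ=(33.1400−0.0000)/(113.4000−53.7600)=0.5557; B=V−Δ·S=-22.9790
Root portfolio cost Δ·84+B reproduces V0=23.6971.

(0,0): Delta=0.5557 Bond=-22.9790
V0=23.6971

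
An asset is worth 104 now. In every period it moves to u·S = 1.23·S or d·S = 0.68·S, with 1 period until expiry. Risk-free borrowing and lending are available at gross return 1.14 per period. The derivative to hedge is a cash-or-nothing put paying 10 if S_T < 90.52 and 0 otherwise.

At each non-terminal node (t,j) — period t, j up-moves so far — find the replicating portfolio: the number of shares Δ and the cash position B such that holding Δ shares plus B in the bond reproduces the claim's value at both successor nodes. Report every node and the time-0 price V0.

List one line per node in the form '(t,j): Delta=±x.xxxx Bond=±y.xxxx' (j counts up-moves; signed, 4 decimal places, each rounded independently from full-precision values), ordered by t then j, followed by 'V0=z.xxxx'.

(0,0): Delta=-0.1748 Bond=19.6172
V0=1.4354

Risk-neutral probability p* = (R−d)/(u−d) = (1.14−0.68)/(1.23−0.68) = 0.8364.
At expiry t=1: V(1,0)=10.0000, V(1,1)=0.0000
Node (0,0) S=104.0000: V=(p*·0.0000+(1−p*)·10.0000)/1.14=1.4354; Δ=(0.0000−10.0000)/(127.9200−70.7200)=-0.1748; B=V−Δ·S=19.6172
Each (Δ,B) replicates both successor values, so the strategy is self-financing and V0 is arbitrage-free.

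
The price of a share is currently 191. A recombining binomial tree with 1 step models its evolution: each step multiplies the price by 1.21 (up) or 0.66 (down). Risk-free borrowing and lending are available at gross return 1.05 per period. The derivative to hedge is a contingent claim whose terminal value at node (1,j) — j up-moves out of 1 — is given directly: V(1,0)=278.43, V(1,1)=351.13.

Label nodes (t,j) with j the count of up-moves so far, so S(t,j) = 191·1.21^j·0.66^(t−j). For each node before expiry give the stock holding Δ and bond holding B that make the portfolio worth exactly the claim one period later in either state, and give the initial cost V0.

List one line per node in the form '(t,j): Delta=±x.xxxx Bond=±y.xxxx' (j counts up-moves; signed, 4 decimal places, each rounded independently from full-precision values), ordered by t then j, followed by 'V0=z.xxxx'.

Risk-neutral probability p* = (R−d)/(u−d) = (1.05−0.66)/(1.21−0.66) = 0.7091.
Terminal values V(1,·): V(1,0)=278.4300, V(1,1)=351.1300
  t=0,j=0: stock 191.0000 → up 231.1100 (V=351.1300), down 126.0600 (V=278.4300). Price 314.2675; hedge Δ=0.6921, bond B=182.0857.
The time-0 hedge costs 314.2675, which is the no-arbitrage price.

(0,0): Delta=0.6921 Bond=182.0857
V0=314.2675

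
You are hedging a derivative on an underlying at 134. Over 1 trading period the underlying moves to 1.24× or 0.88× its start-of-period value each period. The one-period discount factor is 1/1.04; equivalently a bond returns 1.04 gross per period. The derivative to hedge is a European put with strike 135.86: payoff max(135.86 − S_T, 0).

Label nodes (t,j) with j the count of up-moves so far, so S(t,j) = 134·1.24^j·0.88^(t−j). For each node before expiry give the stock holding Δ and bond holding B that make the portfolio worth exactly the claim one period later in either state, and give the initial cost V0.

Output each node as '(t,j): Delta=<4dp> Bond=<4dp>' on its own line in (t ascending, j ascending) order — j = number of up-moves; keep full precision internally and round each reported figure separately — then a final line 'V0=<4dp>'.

Under the risk-neutral measure, an up-move has probability p* = (R−d)/(u−d) = 0.4444 and values discount at R = 1.04.
Terminal values V(1,·): V(1,0)=17.9400, V(1,1)=0.0000
  t=0,j=0: stock 134.0000 → up 166.1600 (V=0.0000), down 117.9200 (V=17.9400). Price 9.5833; hedge Δ=-0.3719, bond B=59.4167.
Check: Δ(0,0)·S0 + B(0,0) = 9.5833 = V0.

(0,0): Delta=-0.3719 Bond=59.4167
V0=9.5833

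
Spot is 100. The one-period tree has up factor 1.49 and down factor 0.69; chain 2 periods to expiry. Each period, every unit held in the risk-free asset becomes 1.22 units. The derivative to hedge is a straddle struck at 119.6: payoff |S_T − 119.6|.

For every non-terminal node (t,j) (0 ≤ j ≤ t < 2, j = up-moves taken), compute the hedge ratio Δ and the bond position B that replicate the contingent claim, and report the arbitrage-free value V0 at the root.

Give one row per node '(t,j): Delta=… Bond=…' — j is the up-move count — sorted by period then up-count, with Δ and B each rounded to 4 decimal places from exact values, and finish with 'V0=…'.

(0,0): Delta=0.3903 Bond=1.7230
(1,0): Delta=-1.0000 Bond=98.0328
(1,1): Delta=0.7183 Bond=-46.7682
V0=40.7530

Since d<R<u, set p* = (R−d)/(u−d) = 0.6625; price each node as the discounted p*-expectation of its children.
Payoff layer (t=2): V(2,0)=71.9900, V(2,1)=16.7900, V(2,2)=102.4100
(1,0): S=69.0000. Δ = (V_up−V_dn)/(S_up−S_dn) = (16.7900−71.9900)/(102.8100−47.6100) = -1.0000. V = [p*·16.7900 + (1−p*)·71.9900]/1.22 = 29.0328. B = V − Δ·S = 98.0328.
(1,1): S=149.0000. Δ = (V_up−V_dn)/(S_up−S_dn) = (102.4100−16.7900)/(222.0100−102.8100) = 0.7183. V = [p*·102.4100 + (1−p*)·16.7900]/1.22 = 60.2568. B = V − Δ·S = -46.7682.
(0,0): S=100.0000. Δ = (V_up−V_dn)/(S_up−S_dn) = (60.2568−29.0328)/(149.0000−69.0000) = 0.3903. V = [p*·60.2568 + (1−p*)·29.0328]/1.22 = 40.7530. B = V − Δ·S = 1.7230.
Self-financing check: at every node Δ·S+B equals the discounted successor values.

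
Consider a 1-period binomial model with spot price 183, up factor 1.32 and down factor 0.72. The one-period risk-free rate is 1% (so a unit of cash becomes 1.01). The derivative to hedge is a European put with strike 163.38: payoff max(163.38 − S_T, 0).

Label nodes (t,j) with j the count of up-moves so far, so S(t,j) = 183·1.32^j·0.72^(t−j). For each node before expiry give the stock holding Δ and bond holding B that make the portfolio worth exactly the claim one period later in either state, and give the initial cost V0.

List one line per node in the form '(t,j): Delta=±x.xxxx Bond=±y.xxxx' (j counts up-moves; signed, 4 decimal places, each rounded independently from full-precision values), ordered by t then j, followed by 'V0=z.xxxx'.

(0,0): Delta=-0.2880 Bond=68.8752
V0=16.1752

Risk-neutral probability p* = (R−d)/(u−d) = (1.01−0.72)/(1.32−0.72) = 0.4833.
Terminal values V(1,·): V(1,0)=31.6200, V(1,1)=0.0000
  t=0,j=0: stock 183.0000 → up 241.5600 (V=0.0000), down 131.7600 (V=31.6200). Price 16.1752; hedge Δ=-0.2880, bond B=68.8752.
Self-financing check: at every node Δ·S+B equals the discounted successor values.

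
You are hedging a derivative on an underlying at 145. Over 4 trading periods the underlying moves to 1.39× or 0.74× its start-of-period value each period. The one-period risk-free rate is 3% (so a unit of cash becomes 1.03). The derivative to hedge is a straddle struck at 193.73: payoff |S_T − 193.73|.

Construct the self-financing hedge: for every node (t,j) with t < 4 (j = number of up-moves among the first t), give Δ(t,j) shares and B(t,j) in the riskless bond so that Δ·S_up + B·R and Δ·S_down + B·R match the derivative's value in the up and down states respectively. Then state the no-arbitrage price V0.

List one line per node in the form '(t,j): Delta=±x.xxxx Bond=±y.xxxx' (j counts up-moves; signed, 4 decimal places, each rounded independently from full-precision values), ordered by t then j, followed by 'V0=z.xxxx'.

(0,0): Delta=0.0431 Bond=78.3680
(1,0): Delta=-0.4919 Bond=138.1209
(1,1): Delta=0.3966 Bond=9.4616
(2,0): Delta=-1.0000 Bond=182.6091
(2,1): Delta=-0.1561 Bond=92.1816
(2,2): Delta=0.7619 Bond=-92.5892
(3,0): Delta=-1.0000 Bond=188.0874
(3,1): Delta=-1.0000 Bond=188.0874
(3,2): Delta=0.4016 Bond=-20.6753
(3,3): Delta=1.0000 Bond=-188.0874
V0=84.6133

Under the risk-neutral measure, an up-move has probability p* = (R−d)/(u−d) = 0.4462 and values discount at R = 1.03.
Payoff layer (t=4): V(4,0)=150.2495, V(4,1)=112.0571, V(4,2)=40.3174, V(4,3)=94.4369, V(4,4)=347.5565
(3,0): S=58.7575. Δ = (V_up−V_dn)/(S_up−S_dn) = (112.0571−150.2495)/(81.6729−43.4805) = -1.0000. V = [p*·112.0571 + (1−p*)·150.2495]/1.03 = 129.3299. B = V − Δ·S = 188.0874.
(3,1): S=110.3688. Δ = (V_up−V_dn)/(S_up−S_dn) = (40.3174−112.0571)/(153.4126−81.6729) = -1.0000. V = [p*·40.3174 + (1−p*)·112.0571]/1.03 = 77.7186. B = V − Δ·S = 188.0874.
(3,2): S=207.3143. Δ = (V_up−V_dn)/(S_up−S_dn) = (94.4369−40.3174)/(288.1669−153.4126) = 0.4016. V = [p*·94.4369 + (1−p*)·40.3174]/1.03 = 62.5855. B = V − Δ·S = -20.6753.
(3,3): S=389.4148. Δ = (V_up−V_dn)/(S_up−S_dn) = (347.5565−94.4369)/(541.2865−288.1669) = 1.0000. V = [p*·347.5565 + (1−p*)·94.4369]/1.03 = 201.3274. B = V − Δ·S = -188.0874.
(2,0): S=79.4020. Δ = (V_up−V_dn)/(S_up−S_dn) = (77.7186−129.3299)/(110.3688−58.7575) = -1.0000. V = [p*·77.7186 + (1−p*)·129.3299]/1.03 = 103.2071. B = V − Δ·S = 182.6091.
(2,1): S=149.1470. Δ = (V_up−V_dn)/(S_up−S_dn) = (62.5855−77.7186)/(207.3143−110.3688) = -0.1561. V = [p*·62.5855 + (1−p*)·77.7186]/1.03 = 68.8999. B = V − Δ·S = 92.1816.
(2,2): S=280.1545. Δ = (V_up−V_dn)/(S_up−S_dn) = (201.3274−62.5855)/(389.4148−207.3143) = 0.7619. V = [p*·201.3274 + (1−p*)·62.5855]/1.03 = 120.8599. B = V − Δ·S = -92.5892.
(1,0): S=107.3000. Δ = (V_up−V_dn)/(S_up−S_dn) = (68.8999−103.2071)/(149.1470−79.4020) = -0.4919. V = [p*·68.8999 + (1−p*)·103.2071]/1.03 = 85.3406. B = V − Δ·S = 138.1209.
(1,1): S=201.5500. Δ = (V_up−V_dn)/(S_up−S_dn) = (120.8599−68.8999)/(280.1545−149.1470) = 0.3966. V = [p*·120.8599 + (1−p*)·68.8999]/1.03 = 89.4001. B = V − Δ·S = 9.4616.
(0,0): S=145.0000. Δ = (V_up−V_dn)/(S_up−S_dn) = (89.4001−85.3406)/(201.5500−107.3000) = 0.0431. V = [p*·89.4001 + (1−p*)·85.3406]/1.03 = 84.6133. B = V − Δ·S = 78.3680.
Root portfolio cost Δ·145+B reproduces V0=84.6133.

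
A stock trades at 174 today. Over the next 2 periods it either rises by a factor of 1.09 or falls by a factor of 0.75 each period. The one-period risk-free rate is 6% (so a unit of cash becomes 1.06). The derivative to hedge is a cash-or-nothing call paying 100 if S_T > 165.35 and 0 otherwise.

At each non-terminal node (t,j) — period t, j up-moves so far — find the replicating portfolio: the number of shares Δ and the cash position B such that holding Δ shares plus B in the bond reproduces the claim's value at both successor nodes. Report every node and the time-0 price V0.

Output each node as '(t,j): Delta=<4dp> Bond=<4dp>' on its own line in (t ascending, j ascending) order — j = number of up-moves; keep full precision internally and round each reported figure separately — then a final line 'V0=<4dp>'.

(0,0): Delta=1.4539 Bond=-179.0001
(1,0): Delta=0.0000 Bond=0.0000
(1,1): Delta=1.5508 Bond=-208.1021
V0=73.9867

Since d<R<u, set p* = (R−d)/(u−d) = 0.9118; price each node as the discounted p*-expectation of its children.
At expiry t=2: V(2,0)=0.0000, V(2,1)=0.0000, V(2,2)=100.0000
  t=1,j=0: stock 130.5000 → up 142.2450 (V=0.0000), down 97.8750 (V=0.0000). Price 0.0000; hedge Δ=0.0000, bond B=0.0000.
  t=1,j=1: stock 189.6600 → up 206.7294 (V=100.0000), down 142.2450 (V=0.0000). Price 86.0155; hedge Δ=1.5508, bond B=-208.1021.
  t=0,j=0: stock 174.0000 → up 189.6600 (V=86.0155), down 130.5000 (V=0.0000). Price 73.9867; hedge Δ=1.4539, bond B=-179.0001.
The time-0 hedge costs 73.9867, which is the no-arbitrage price.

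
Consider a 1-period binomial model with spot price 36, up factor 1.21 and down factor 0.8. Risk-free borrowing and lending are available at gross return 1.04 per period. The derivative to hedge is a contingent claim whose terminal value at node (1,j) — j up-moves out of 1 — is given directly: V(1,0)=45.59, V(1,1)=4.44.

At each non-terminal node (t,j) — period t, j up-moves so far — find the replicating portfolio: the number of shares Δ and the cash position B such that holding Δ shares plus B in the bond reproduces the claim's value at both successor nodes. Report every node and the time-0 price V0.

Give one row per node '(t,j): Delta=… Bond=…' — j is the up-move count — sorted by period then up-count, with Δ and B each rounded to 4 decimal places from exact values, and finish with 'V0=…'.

Under the risk-neutral measure, an up-move has probability p* = (R−d)/(u−d) = 0.5854 and values discount at R = 1.04.
Payoff layer (t=1): V(1,0)=45.5900, V(1,1)=4.4400
(0,0): S=36.0000. Δ = (V_up−V_dn)/(S_up−S_dn) = (4.4400−45.5900)/(43.5600−28.8000) = -2.7879. V = [p*·4.4400 + (1−p*)·45.5900]/1.04 = 20.6752. B = V − Δ·S = 121.0410.
Each (Δ,B) replicates both successor values, so the strategy is self-financing and V0 is arbitrage-free.

(0,0): Delta=-2.7879 Bond=121.0410
V0=20.6752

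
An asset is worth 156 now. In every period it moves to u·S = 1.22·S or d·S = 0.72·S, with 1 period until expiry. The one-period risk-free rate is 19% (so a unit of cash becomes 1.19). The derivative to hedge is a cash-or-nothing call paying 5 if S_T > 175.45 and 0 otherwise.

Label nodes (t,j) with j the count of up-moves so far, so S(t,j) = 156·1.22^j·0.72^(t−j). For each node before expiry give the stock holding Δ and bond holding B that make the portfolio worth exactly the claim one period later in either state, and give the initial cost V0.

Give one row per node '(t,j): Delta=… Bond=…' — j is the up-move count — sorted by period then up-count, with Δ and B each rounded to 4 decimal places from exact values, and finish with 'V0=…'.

(0,0): Delta=0.0641 Bond=-6.0504
V0=3.9496

Since d<R<u, set p* = (R−d)/(u−d) = 0.9400; price each node as the discounted p*-expectation of its children.
Terminal payoffs: V(1,0)=0.0000, V(1,1)=5.0000
  t=0,j=0: stock 156.0000 → up 190.3200 (V=5.0000), down 112.3200 (V=0.0000). Price 3.9496; hedge Δ=0.0641, bond B=-6.0504.
The time-0 hedge costs 3.9496, which is the no-arbitrage price.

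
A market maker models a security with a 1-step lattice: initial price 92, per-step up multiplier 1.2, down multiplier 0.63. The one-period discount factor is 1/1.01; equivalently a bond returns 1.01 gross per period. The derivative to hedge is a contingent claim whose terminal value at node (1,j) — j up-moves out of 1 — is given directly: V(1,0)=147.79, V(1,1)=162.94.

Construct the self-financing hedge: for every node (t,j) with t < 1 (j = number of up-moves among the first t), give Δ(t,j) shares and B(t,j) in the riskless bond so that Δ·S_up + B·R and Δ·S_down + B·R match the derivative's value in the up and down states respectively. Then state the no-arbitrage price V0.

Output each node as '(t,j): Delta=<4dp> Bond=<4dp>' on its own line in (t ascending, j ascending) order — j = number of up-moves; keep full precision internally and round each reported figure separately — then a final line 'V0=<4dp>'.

(0,0): Delta=0.2889 Bond=129.7478
V0=156.3267

No-arbitrage ⇒ martingale measure with p* = (R−d)/(u−d) = 0.6667.
At expiry t=1: V(1,0)=147.7900, V(1,1)=162.9400
  t=0,j=0: stock 92.0000 → up 110.4000 (V=162.9400), down 57.9600 (V=147.7900). Price 156.3267; hedge Δ=0.2889, bond B=129.7478.
The time-0 hedge costs 156.3267, which is the no-arbitrage price.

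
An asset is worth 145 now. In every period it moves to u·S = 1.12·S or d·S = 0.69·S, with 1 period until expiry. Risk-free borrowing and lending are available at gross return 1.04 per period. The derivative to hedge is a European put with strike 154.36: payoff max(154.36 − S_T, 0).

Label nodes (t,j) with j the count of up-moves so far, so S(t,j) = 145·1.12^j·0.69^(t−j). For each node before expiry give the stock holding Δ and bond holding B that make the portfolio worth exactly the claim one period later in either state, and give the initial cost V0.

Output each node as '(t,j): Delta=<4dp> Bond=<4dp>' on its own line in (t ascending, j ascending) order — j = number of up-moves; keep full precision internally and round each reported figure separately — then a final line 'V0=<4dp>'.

Risk-neutral probability p* = (R−d)/(u−d) = (1.04−0.69)/(1.12−0.69) = 0.8140.
Payoff layer (t=1): V(1,0)=54.3100, V(1,1)=0.0000
Node (0,0) S=145.0000: V=(p*·0.0000+(1−p*)·54.3100)/1.04=9.7156; Δ=(0.0000−54.3100)/(162.4000−100.0500)=-0.8711; B=V−Δ·S=136.0179
Self-financing check: at every node Δ·S+B equals the discounted successor values.

(0,0): Delta=-0.8711 Bond=136.0179
V0=9.7156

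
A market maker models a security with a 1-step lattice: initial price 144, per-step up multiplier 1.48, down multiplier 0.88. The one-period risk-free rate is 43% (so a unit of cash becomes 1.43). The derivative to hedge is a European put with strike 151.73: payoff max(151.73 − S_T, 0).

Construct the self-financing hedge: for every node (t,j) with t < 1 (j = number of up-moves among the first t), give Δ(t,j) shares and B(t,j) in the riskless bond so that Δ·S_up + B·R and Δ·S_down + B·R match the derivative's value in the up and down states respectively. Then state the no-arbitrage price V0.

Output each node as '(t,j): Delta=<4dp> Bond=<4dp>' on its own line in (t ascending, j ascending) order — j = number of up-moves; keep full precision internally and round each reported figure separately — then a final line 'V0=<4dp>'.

(0,0): Delta=-0.2895 Bond=43.1408
V0=1.4575

No-arbitrage ⇒ martingale measure with p* = (R−d)/(u−d) = 0.9167.
Terminal values V(1,·): V(1,0)=25.0100, V(1,1)=0.0000
(0,0): S=144.0000. Δ = (V_up−V_dn)/(S_up−S_dn) = (0.0000−25.0100)/(213.1200−126.7200) = -0.2895. V = [p*·0.0000 + (1−p*)·25.0100]/1.43 = 1.4575. B = V − Δ·S = 43.1408.
Self-financing check: at every node Δ·S+B equals the discounted successor values.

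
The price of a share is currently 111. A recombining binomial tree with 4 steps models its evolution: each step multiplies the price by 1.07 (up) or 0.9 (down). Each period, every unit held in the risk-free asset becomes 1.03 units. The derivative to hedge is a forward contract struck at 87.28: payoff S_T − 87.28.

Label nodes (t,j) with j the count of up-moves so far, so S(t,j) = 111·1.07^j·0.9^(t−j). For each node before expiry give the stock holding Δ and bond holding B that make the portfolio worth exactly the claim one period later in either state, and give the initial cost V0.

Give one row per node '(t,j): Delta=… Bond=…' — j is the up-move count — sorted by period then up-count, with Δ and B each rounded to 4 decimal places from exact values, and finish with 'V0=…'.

(0,0): Delta=1.0000 Bond=-77.5471
(1,0): Delta=1.0000 Bond=-79.8736
(1,1): Delta=1.0000 Bond=-79.8736
(2,0): Delta=1.0000 Bond=-82.2698
(2,1): Delta=1.0000 Bond=-82.2698
(2,2): Delta=1.0000 Bond=-82.2698
(3,0): Delta=1.0000 Bond=-84.7379
(3,1): Delta=1.0000 Bond=-84.7379
(3,2): Delta=1.0000 Bond=-84.7379
(3,3): Delta=1.0000 Bond=-84.7379
V0=33.4529

Since d<R<u, set p* = (R−d)/(u−d) = 0.7647; price each node as the discounted p*-expectation of its children.
Terminal values V(4,·): V(4,0)=-14.4529, V(4,1)=-0.6967, V(4,2)=15.6580, V(4,3)=35.1018, V(4,4)=58.2184
(3,0): S=80.9190. Δ = (V_up−V_dn)/(S_up−S_dn) = (-0.6967−-14.4529)/(86.5833−72.8271) = 1.0000. V = [p*·-0.6967 + (1−p*)·-14.4529]/1.03 = -3.8189. B = V − Δ·S = -84.7379.
(3,1): S=96.2037. Δ = (V_up−V_dn)/(S_up−S_dn) = (15.6580−-0.6967)/(102.9380−86.5833) = 1.0000. V = [p*·15.6580 + (1−p*)·-0.6967]/1.03 = 11.4658. B = V − Δ·S = -84.7379.
(3,2): S=114.3755. Δ = (V_up−V_dn)/(S_up−S_dn) = (35.1018−15.6580)/(122.3818−102.9380) = 1.0000. V = [p*·35.1018 + (1−p*)·15.6580]/1.03 = 29.6376. B = V − Δ·S = -84.7379.
(3,3): S=135.9798. Δ = (V_up−V_dn)/(S_up−S_dn) = (58.2184−35.1018)/(145.4984−122.3818) = 1.0000. V = [p*·58.2184 + (1−p*)·35.1018]/1.03 = 51.2419. B = V − Δ·S = -84.7379.
(2,0): S=89.9100. Δ = (V_up−V_dn)/(S_up−S_dn) = (11.4658−-3.8189)/(96.2037−80.9190) = 1.0000. V = [p*·11.4658 + (1−p*)·-3.8189]/1.03 = 7.6402. B = V − Δ·S = -82.2698.
(2,1): S=106.8930. Δ = (V_up−V_dn)/(S_up−S_dn) = (29.6376−11.4658)/(114.3755−96.2037) = 1.0000. V = [p*·29.6376 + (1−p*)·11.4658]/1.03 = 24.6232. B = V − Δ·S = -82.2698.
(2,2): S=127.0839. Δ = (V_up−V_dn)/(S_up−S_dn) = (51.2419−29.6376)/(135.9798−114.3755) = 1.0000. V = [p*·51.2419 + (1−p*)·29.6376]/1.03 = 44.8141. B = V − Δ·S = -82.2698.
(1,0): S=99.9000. Δ = (V_up−V_dn)/(S_up−S_dn) = (24.6232−7.6402)/(106.8930−89.9100) = 1.0000. V = [p*·24.6232 + (1−p*)·7.6402]/1.03 = 20.0264. B = V − Δ·S = -79.8736.
(1,1): S=118.7700. Δ = (V_up−V_dn)/(S_up−S_dn) = (44.8141−24.6232)/(127.0839−106.8930) = 1.0000. V = [p*·44.8141 + (1−p*)·24.6232]/1.03 = 38.8964. B = V − Δ·S = -79.8736.
(0,0): S=111.0000. Δ = (V_up−V_dn)/(S_up−S_dn) = (38.8964−20.0264)/(118.7700−99.9000) = 1.0000. V = [p*·38.8964 + (1−p*)·20.0264]/1.03 = 33.4529. B = V − Δ·S = -77.5471.
Check: Δ(0,0)·S0 + B(0,0) = 33.4529 = V0.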